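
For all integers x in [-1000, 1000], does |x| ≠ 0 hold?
The claim fails at x = 0:
x = 0: LHS = |0| = 0; 0 ≠ 0 — FAILS

Because a single integer refutes it, the statement is false.

Answer: False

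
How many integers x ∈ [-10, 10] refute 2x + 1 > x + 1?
Counterexamples in [-10, 10]: {-10, -9, -8, -7, -6, -5, -4, -3, -2, -1, 0}.

Counting them gives 11 values.

Answer: 11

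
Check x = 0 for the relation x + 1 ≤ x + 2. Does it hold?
x = 0: LHS = 0 + 1 = 1, RHS = 0 + 2 = 2; 1 ≤ 2 — holds

The relation is satisfied at x = 0.

Answer: Yes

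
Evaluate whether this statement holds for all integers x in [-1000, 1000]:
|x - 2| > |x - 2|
The claim fails at x = 0:
x = 0: LHS = |0 - 2| = |-2| = 2, RHS = |0 - 2| = |-2| = 2; 2 > 2 — FAILS

Because a single integer refutes it, the statement is false.

Answer: False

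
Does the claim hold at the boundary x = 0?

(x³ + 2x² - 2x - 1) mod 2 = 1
x = 0: LHS = (0³ + 2·0² - 2·0 - 1) mod 2 = (-1) mod 2 = 1; 1 = 1 — holds

The relation is satisfied at x = 0.

Answer: Yes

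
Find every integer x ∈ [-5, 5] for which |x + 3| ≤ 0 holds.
Holds for: {-3}
Fails for: {-5, -4, -2, -1, 0, 1, 2, 3, 4, 5}

Answer: {-3}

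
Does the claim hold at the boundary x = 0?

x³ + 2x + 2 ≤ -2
x = 0: LHS = 0³ + 2·0 + 2 = 2; 2 ≤ -2 — FAILS

The relation fails at x = 0, so x = 0 is a counterexample.

Answer: No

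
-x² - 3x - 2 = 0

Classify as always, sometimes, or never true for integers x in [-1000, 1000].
Holds at x = -1: LHS = -(-1)² - 3·(-1) - 2 = 0; 0 = 0 — holds
Fails at x = 0: LHS = -0² - 3·0 - 2 = -2; -2 = 0 — FAILS
It is satisfied by some integers in the range but not all.

Answer: Sometimes true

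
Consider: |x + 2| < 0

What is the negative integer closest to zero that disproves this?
Testing negative integers from -1 downward:
x = -1: LHS = |(-1) + 2| = |1| = 1; 1 < 0 — FAILS  ← closest negative counterexample to 0

Answer: x = -1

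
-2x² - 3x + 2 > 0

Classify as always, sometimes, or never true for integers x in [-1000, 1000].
Holds at x = 0: LHS = -2·0² - 3·0 + 2 = 2; 2 > 0 — holds
Fails at x = 1: LHS = -2·1² - 3·1 + 2 = -3; -3 > 0 — FAILS
It is satisfied by some integers in the range but not all.

Answer: Sometimes true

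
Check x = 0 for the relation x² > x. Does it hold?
x = 0: LHS = 0² = 0; 0 > 0 — FAILS

The relation fails at x = 0, so x = 0 is a counterexample.

Answer: No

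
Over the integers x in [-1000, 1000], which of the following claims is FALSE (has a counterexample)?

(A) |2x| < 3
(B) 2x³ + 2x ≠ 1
(A) x = 2: LHS = |2·2| = |4| = 4; 4 < 3 — FAILS

(B) Track d = LHS − RHS over the integers in [-1000, 1000]. Equality would need d = 0, but d changes sign only between consecutive integers, jumping over 0:
x = 0: LHS = 2·0³ + 2·0 = 0; 0 ≠ 1 — holds  (d = -1)
x = 1: LHS = 2·1³ + 2·1 = 4; 4 ≠ 1 — holds  (d = 3)
Away from these crossings d keeps a constant sign, and checking every integer in [-1000, 1000] confirms d ≠ 0 throughout. Hence the two sides are never equal, so the relation holds for every integer in [-1000, 1000].

Only (A) has a counterexample.

Answer: A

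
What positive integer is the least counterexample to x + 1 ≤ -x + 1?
Testing positive integers:
x = 1: LHS = 1 + 1 = 2, RHS = -1 + 1 = 0; 2 ≤ 0 — FAILS  ← smallest positive counterexample

Answer: x = 1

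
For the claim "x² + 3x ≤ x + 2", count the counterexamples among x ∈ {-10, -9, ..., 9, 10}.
Counterexamples in [-10, 10]: {-10, -9, -8, -7, -6, -5, -4, -3, 1, 2, 3, 4, 5, 6, 7, 8, 9, 10}.

Counting them gives 18 values.

Answer: 18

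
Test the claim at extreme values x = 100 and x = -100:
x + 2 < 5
x = 100: LHS = 100 + 2 = 102; 102 < 5 — FAILS
x = -100: LHS = (-100) + 2 = -98; -98 < 5 — holds

Answer: Partially: fails for x = 100, holds for x = -100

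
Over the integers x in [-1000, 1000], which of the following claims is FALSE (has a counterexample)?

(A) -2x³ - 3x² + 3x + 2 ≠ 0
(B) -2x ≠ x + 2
(A) x = 1: LHS = -2·1³ - 3·1² + 3·1 + 2 = 0; 0 ≠ 0 — FAILS

(B) Track d = LHS − RHS over the integers in [-1000, 1000]. Equality would need d = 0, but d changes sign only between consecutive integers, jumping over 0:
x = -1: LHS = -2·(-1) = 2, RHS = (-1) + 2 = 1; 2 ≠ 1 — holds  (d = 1)
x = 0: LHS = -2·0 = 0, RHS = 0 + 2 = 2; 0 ≠ 2 — holds  (d = -2)
Away from these crossings d keeps a constant sign, and checking every integer in [-1000, 1000] confirms d ≠ 0 throughout. Hence the two sides are never equal, so the relation holds for every integer in [-1000, 1000].

Only (A) has a counterexample.

Answer: A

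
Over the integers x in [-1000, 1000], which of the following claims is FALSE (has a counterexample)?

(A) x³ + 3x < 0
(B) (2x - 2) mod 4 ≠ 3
(A) x = 0: LHS = 0³ + 3·0 = 0; 0 < 0 — FAILS

(B) For a polynomial with integer coefficients, its value mod 4 depends only on x mod 4, so it suffices to check one representative of each residue class, x = 0, 1, 2, 3:
x = 0: LHS = (2·0 - 2) mod 4 = (-2) mod 4 = 2; 2 ≠ 3 — holds
x = 1: LHS = (2·1 - 2) mod 4 = 0 mod 4 = 0; 0 ≠ 3 — holds
x = 2: LHS = (2·2 - 2) mod 4 = 2 mod 4 = 2; 2 ≠ 3 — holds
x = 3: LHS = (2·3 - 2) mod 4 = 4 mod 4 = 0; 0 ≠ 3 — holds
The relation holds in every residue class, so the relation holds for every integer in [-1000, 1000].

Only (A) has a counterexample.

Answer: A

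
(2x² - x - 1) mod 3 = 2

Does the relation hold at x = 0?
x = 0: LHS = (2·0² - 0 - 1) mod 3 = (-1) mod 3 = 2; 2 = 2 — holds

The relation is satisfied at x = 0.

Answer: Yes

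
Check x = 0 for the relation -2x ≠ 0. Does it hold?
x = 0: LHS = -2·0 = 0; 0 ≠ 0 — FAILS

The relation fails at x = 0, so x = 0 is a counterexample.

Answer: No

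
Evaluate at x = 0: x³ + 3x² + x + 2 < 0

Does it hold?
x = 0: LHS = 0³ + 3·0² + 0 + 2 = 2; 2 < 0 — FAILS

The relation fails at x = 0, so x = 0 is a counterexample.

Answer: No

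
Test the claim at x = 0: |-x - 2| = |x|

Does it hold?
x = 0: LHS = |-0 - 2| = |-2| = 2, RHS = |0| = 0; 2 = 0 — FAILS

The relation fails at x = 0, so x = 0 is a counterexample.

Answer: No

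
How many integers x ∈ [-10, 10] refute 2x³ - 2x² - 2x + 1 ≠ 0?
Track d = LHS − RHS over the integers in [-10, 10]. Equality would need d = 0, but d changes sign only between consecutive integers, jumping over 0:
x = -1: LHS = 2·(-1)³ - 2·(-1)² - 2·(-1) + 1 = -1; -1 ≠ 0 — holds  (d = -1)
x = 0: LHS = 2·0³ - 2·0² - 2·0 + 1 = 1; 1 ≠ 0 — holds  (d = 1)
x = 0: LHS = 2·0³ - 2·0² - 2·0 + 1 = 1; 1 ≠ 0 — holds  (d = 1)
x = 1: LHS = 2·1³ - 2·1² - 2·1 + 1 = -1; -1 ≠ 0 — holds  (d = -1)
x = 1: LHS = 2·1³ - 2·1² - 2·1 + 1 = -1; -1 ≠ 0 — holds  (d = -1)
x = 2: LHS = 2·2³ - 2·2² - 2·2 + 1 = 5; 5 ≠ 0 — holds  (d = 5)
Away from these crossings d keeps a constant sign, and checking every integer in [-10, 10] confirms d ≠ 0 throughout. Hence the two sides are never equal, so the relation holds for every integer in [-10, 10].

No counterexample appears in that range.

Answer: 0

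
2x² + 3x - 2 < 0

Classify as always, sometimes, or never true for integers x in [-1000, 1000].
Holds at x = 0: LHS = 2·0² + 3·0 - 2 = -2; -2 < 0 — holds
Fails at x = 1: LHS = 2·1² + 3·1 - 2 = 3; 3 < 0 — FAILS
It is satisfied by some integers in the range but not all.

Answer: Sometimes true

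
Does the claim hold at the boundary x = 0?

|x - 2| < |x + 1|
x = 0: LHS = |0 - 2| = |-2| = 2, RHS = |0 + 1| = |1| = 1; 2 < 1 — FAILS

The relation fails at x = 0, so x = 0 is a counterexample.

Answer: No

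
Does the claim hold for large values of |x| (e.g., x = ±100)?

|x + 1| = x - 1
x = 100: LHS = |100 + 1| = |101| = 101, RHS = 100 - 1 = 99; 101 = 99 — FAILS
x = -100: LHS = |(-100) + 1| = |-99| = 99, RHS = (-100) - 1 = -101; 99 = -101 — FAILS

Answer: No, fails for both x = 100 and x = -100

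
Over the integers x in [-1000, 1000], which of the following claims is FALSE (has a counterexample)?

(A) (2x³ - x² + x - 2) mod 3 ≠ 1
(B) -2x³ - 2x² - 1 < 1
(A) x = 0: LHS = (2·0³ - 0² + 0 - 2) mod 3 = (-2) mod 3 = 1; 1 ≠ 1 — FAILS
(B) x = -2: LHS = -2·(-2)³ - 2·(-2)² - 1 = 7; 7 < 1 — FAILS

Answer: Both A and B are false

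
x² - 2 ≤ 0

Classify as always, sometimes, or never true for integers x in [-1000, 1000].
Holds at x = 0: LHS = 0² - 2 = -2; -2 ≤ 0 — holds
Fails at x = 2: LHS = 2² - 2 = 2; 2 ≤ 0 — FAILS
It is satisfied by some integers in the range but not all.

Answer: Sometimes true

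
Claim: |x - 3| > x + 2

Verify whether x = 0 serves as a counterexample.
Substitute x = 0 into the relation:
x = 0: LHS = |0 - 3| = |-3| = 3, RHS = 0 + 2 = 2; 3 > 2 — holds

The claim holds here, so x = 0 is not a counterexample. (A counterexample exists elsewhere, e.g. x = 1.)

Answer: No, x = 0 is not a counterexample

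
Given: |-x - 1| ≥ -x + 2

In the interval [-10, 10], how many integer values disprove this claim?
Counterexamples in [-10, 10]: {-10, -9, -8, -7, -6, -5, -4, -3, -2, -1, 0}.

Counting them gives 11 values.

Answer: 11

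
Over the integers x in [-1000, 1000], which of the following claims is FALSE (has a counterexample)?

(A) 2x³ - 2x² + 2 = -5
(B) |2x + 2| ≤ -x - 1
(A) x = 0: LHS = 2·0³ - 2·0² + 2 = 2; 2 = -5 — FAILS
(B) x = 0: LHS = |2·0 + 2| = |2| = 2, RHS = -0 - 1 = -1; 2 ≤ -1 — FAILS

Answer: Both A and B are false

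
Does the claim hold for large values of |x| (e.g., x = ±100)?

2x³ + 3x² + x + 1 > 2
x = 100: LHS = 2·100³ + 3·100² + 100 + 1 = 2030101; 2030101 > 2 — holds
x = -100: LHS = 2·(-100)³ + 3·(-100)² + (-100) + 1 = -1970099; -1970099 > 2 — FAILS

Answer: Partially: holds for x = 100, fails for x = -100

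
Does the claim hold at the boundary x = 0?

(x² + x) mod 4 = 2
x = 0: LHS = (0² + 0) mod 4 = 0 mod 4 = 0; 0 = 2 — FAILS

The relation fails at x = 0, so x = 0 is a counterexample.

Answer: No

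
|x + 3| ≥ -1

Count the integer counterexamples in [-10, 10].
An absolute value is never negative, so the left side is ≥ 0 for every x, while the right side is -1. Tightest case in [-10, 10] is x = -3:
x = -3: LHS = |(-3) + 3| = |0| = 0; 0 ≥ -1 — holds
Hence LHS − RHS is never negative, i.e. LHS ≥ RHS throughout, so the relation holds for every integer in [-10, 10].

No counterexample appears in that range.

Answer: 0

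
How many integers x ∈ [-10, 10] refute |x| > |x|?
Counterexamples in [-10, 10]: {-10, -9, -8, -7, -6, -5, -4, -3, -2, -1, 0, 1, 2, 3, 4, 5, 6, 7, 8, 9, 10}.

Counting them gives 21 values.

Answer: 21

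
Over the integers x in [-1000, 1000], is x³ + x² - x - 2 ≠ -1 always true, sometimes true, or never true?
Holds at x = 0: LHS = 0³ + 0² - 0 - 2 = -2; -2 ≠ -1 — holds
Fails at x = 1: LHS = 1³ + 1² - 1 - 2 = -1; -1 ≠ -1 — FAILS
It is satisfied by some integers in the range but not all.

Answer: Sometimes true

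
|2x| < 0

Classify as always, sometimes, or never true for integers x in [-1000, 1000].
An absolute value is never negative, so the left side is ≥ 0 for every x, while the right side is 0. Tightest case in [-1000, 1000] is x = 0:
x = 0: LHS = |2·0| = |0| = 0; 0 < 0 — FAILS
Hence LHS − RHS is never negative, i.e. LHS ≥ RHS throughout, so the claimed relation (<) fails for every integer in [-1000, 1000].

No integer in the range satisfies it.

Answer: Never true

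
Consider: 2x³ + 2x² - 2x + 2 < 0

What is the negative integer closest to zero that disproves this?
Testing negative integers from -1 downward:
x = -1: LHS = 2·(-1)³ + 2·(-1)² - 2·(-1) + 2 = 4; 4 < 0 — FAILS  ← closest negative counterexample to 0

Answer: x = -1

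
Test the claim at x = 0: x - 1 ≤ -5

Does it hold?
x = 0: LHS = 0 - 1 = -1; -1 ≤ -5 — FAILS

The relation fails at x = 0, so x = 0 is a counterexample.

Answer: No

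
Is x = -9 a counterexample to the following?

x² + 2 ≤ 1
Substitute x = -9 into the relation:
x = -9: LHS = (-9)² + 2 = 83; 83 ≤ 1 — FAILS

Since the claim fails at x = -9, this value is a counterexample.

Answer: Yes, x = -9 is a counterexample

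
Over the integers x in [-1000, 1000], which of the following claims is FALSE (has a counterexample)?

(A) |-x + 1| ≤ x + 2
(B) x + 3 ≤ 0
(A) x = -1: LHS = |-(-1) + 1| = |2| = 2, RHS = (-1) + 2 = 1; 2 ≤ 1 — FAILS
(B) x = 0: LHS = 0 + 3 = 3; 3 ≤ 0 — FAILS

Answer: Both A and B are false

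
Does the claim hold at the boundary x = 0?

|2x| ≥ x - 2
x = 0: LHS = |2·0| = |0| = 0, RHS = 0 - 2 = -2; 0 ≥ -2 — holds

The relation is satisfied at x = 0.

Answer: Yes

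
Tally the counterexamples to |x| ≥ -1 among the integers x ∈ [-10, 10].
An absolute value is never negative, so the left side is ≥ 0 for every x, while the right side is -1. Tightest case in [-10, 10] is x = 0:
x = 0: LHS = |0| = 0; 0 ≥ -1 — holds
Hence LHS − RHS is never negative, i.e. LHS ≥ RHS throughout, so the relation holds for every integer in [-10, 10].

No counterexample appears in that range.

Answer: 0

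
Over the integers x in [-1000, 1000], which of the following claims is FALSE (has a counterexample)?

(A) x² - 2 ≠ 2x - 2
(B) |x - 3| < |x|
(A) x = 0: LHS = 0² - 2 = -2, RHS = 2·0 - 2 = -2; -2 ≠ -2 — FAILS
(B) x = 0: LHS = |0 - 3| = |-3| = 3, RHS = |0| = 0; 3 < 0 — FAILS

Answer: Both A and B are false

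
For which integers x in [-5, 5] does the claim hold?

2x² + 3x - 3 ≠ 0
Track d = LHS − RHS over the integers in [-5, 5]. Equality would need d = 0, but d changes sign only between consecutive integers, jumping over 0:
x = -3: LHS = 2·(-3)² + 3·(-3) - 3 = 6; 6 ≠ 0 — holds  (d = 6)
x = -2: LHS = 2·(-2)² + 3·(-2) - 3 = -1; -1 ≠ 0 — holds  (d = -1)
x = 0: LHS = 2·0² + 3·0 - 3 = -3; -3 ≠ 0 — holds  (d = -3)
x = 1: LHS = 2·1² + 3·1 - 3 = 2; 2 ≠ 0 — holds  (d = 2)
Away from these crossings d keeps a constant sign, and checking every integer in [-5, 5] confirms d ≠ 0 throughout. Hence the two sides are never equal, so the relation holds for every integer in [-5, 5].

Answer: All integers in [-5, 5]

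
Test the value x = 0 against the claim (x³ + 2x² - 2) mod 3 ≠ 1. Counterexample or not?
Substitute x = 0 into the relation:
x = 0: LHS = (0³ + 2·0² - 2) mod 3 = (-2) mod 3 = 1; 1 ≠ 1 — FAILS

Since the claim fails at x = 0, this value is a counterexample.

Answer: Yes, x = 0 is a counterexample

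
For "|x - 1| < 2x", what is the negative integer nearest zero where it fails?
Testing negative integers from -1 downward:
x = -1: LHS = |(-1) - 1| = |-2| = 2, RHS = 2·(-1) = -2; 2 < -2 — FAILS  ← closest negative counterexample to 0

Answer: x = -1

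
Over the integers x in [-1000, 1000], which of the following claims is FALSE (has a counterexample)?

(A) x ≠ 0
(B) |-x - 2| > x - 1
(A) x = 0: 0 ≠ 0 — FAILS

(B) Over all integers in [-1000, 1000], LHS − RHS is smallest at x = 0, where it equals 3:
x = 0: LHS = |-0 - 2| = |-2| = 2, RHS = 0 - 1 = -1; 2 > -1 — holds
At the ends of the range:
x = -1000: LHS = |-(-1000) - 2| = |998| = 998, RHS = (-1000) - 1 = -1001; 998 > -1001 — holds
x = 1000: LHS = |-1000 - 2| = |-1002| = 1002, RHS = 1000 - 1 = 999; 1002 > 999 — holds
Hence LHS − RHS is never zero or negative, i.e. LHS > RHS throughout, so the relation holds for every integer in [-1000, 1000].

Only (A) has a counterexample.

Answer: A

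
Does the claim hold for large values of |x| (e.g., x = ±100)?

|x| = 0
x = 100: LHS = |100| = 100; 100 = 0 — FAILS
x = -100: LHS = |-100| = 100; 100 = 0 — FAILS

Answer: No, fails for both x = 100 and x = -100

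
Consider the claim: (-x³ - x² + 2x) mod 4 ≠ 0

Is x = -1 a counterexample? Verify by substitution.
Substitute x = -1 into the relation:
x = -1: LHS = (-(-1)³ - (-1)² + 2·(-1)) mod 4 = (-2) mod 4 = 2; 2 ≠ 0 — holds

The claim holds here, so x = -1 is not a counterexample. (A counterexample exists elsewhere, e.g. x = 0.)

Answer: No, x = -1 is not a counterexample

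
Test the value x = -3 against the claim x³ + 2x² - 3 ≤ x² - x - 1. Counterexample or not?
Substitute x = -3 into the relation:
x = -3: LHS = (-3)³ + 2·(-3)² - 3 = -12, RHS = (-3)² - (-3) - 1 = 11; -12 ≤ 11 — holds

The claim holds here, so x = -3 is not a counterexample. (A counterexample exists elsewhere, e.g. x = 1.)

Answer: No, x = -3 is not a counterexample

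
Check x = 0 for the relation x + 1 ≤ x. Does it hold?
x = 0: LHS = 0 + 1 = 1; 1 ≤ 0 — FAILS

The relation fails at x = 0, so x = 0 is a counterexample.

Answer: No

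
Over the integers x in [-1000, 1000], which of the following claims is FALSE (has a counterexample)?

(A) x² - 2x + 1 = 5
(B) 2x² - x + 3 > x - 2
(A) x = 0: LHS = 0² - 2·0 + 1 = 1; 1 = 5 — FAILS

(B) Over all integers in [-1000, 1000], LHS − RHS is smallest at x = 0, where it equals 5:
x = 0: LHS = 2·0² - 0 + 3 = 3, RHS = 0 - 2 = -2; 3 > -2 — holds
At the ends of the range:
x = -1000: LHS = 2·(-1000)² - (-1000) + 3 = 2001003, RHS = (-1000) - 2 = -1002; 2001003 > -1002 — holds
x = 1000: LHS = 2·1000² - 1000 + 3 = 1999003, RHS = 1000 - 2 = 998; 1999003 > 998 — holds
Hence LHS − RHS is never zero or negative, i.e. LHS > RHS throughout, so the relation holds for every integer in [-1000, 1000].

Only (A) has a counterexample.

Answer: A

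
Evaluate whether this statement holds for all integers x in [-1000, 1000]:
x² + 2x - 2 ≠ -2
The claim fails at x = 0:
x = 0: LHS = 0² + 2·0 - 2 = -2; -2 ≠ -2 — FAILS

Because a single integer refutes it, the statement is false.

Answer: False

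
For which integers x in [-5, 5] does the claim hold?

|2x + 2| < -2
An absolute value is never negative, so the left side is ≥ 0 for every x, while the right side is -2. Tightest case in [-5, 5] is x = -1:
x = -1: LHS = |2·(-1) + 2| = |0| = 0; 0 < -2 — FAILS
Hence LHS − RHS is never negative, i.e. LHS ≥ RHS throughout, so the claimed relation (<) fails for every integer in [-5, 5].

Answer: None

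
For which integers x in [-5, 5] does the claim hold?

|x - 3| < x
Holds for: {2, 3, 4, 5}
Fails for: {-5, -4, -3, -2, -1, 0, 1}

Answer: {2, 3, 4, 5}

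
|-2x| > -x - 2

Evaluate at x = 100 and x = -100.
x = 100: LHS = |-2·100| = |-200| = 200, RHS = -100 - 2 = -102; 200 > -102 — holds
x = -100: LHS = |-2·(-100)| = |200| = 200, RHS = -(-100) - 2 = 98; 200 > 98 — holds

Answer: Yes, holds for both x = 100 and x = -100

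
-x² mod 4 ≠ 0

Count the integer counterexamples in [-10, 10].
Counterexamples in [-10, 10]: {-10, -8, -6, -4, -2, 0, 2, 4, 6, 8, 10}.

Counting them gives 11 values.

Answer: 11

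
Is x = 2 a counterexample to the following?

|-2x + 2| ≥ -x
Substitute x = 2 into the relation:
x = 2: LHS = |-2·2 + 2| = |-2| = 2; 2 ≥ -2 — holds

The relation holds at x = 2, so it is not a counterexample.

Answer: No, x = 2 is not a counterexample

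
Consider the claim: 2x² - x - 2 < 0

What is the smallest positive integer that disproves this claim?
Testing positive integers:
x = 1: LHS = 2·1² - 1 - 2 = -1; -1 < 0 — holds
x = 2: LHS = 2·2² - 2 - 2 = 4; 4 < 0 — FAILS  ← smallest positive counterexample

Answer: x = 2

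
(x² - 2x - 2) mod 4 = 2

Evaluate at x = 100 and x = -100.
x = 100: LHS = (100² - 2·100 - 2) mod 4 = 9798 mod 4 = 2; 2 = 2 — holds
x = -100: LHS = ((-100)² - 2·(-100) - 2) mod 4 = 10198 mod 4 = 2; 2 = 2 — holds

Answer: Yes, holds for both x = 100 and x = -100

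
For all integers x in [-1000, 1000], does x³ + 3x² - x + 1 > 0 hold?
The claim fails at x = -4:
x = -4: LHS = (-4)³ + 3·(-4)² - (-4) + 1 = -11; -11 > 0 — FAILS

Because a single integer refutes it, the statement is false.

Answer: False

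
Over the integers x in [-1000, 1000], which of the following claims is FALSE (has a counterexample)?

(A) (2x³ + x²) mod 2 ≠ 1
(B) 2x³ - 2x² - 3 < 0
(A) x = 1: LHS = (2·1³ + 1²) mod 2 = 3 mod 2 = 1; 1 ≠ 1 — FAILS
(B) x = 2: LHS = 2·2³ - 2·2² - 3 = 5; 5 < 0 — FAILS

Answer: Both A and B are false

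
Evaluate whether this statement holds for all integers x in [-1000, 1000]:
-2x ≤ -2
The claim fails at x = 0:
x = 0: LHS = -2·0 = 0; 0 ≤ -2 — FAILS

Because a single integer refutes it, the statement is false.

Answer: False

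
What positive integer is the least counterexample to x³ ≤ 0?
Testing positive integers:
x = 1: LHS = 1³ = 1; 1 ≤ 0 — FAILS  ← smallest positive counterexample

Answer: x = 1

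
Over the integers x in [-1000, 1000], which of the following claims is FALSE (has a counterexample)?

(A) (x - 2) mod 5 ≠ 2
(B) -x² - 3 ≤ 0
(A) x = -1: LHS = ((-1) - 2) mod 5 = (-3) mod 5 = 2; 2 ≠ 2 — FAILS

(B) Over all integers in [-1000, 1000], LHS − RHS is largest at x = 0, where it equals -3:
x = 0: LHS = -0² - 3 = -3; -3 ≤ 0 — holds
At the ends of the range:
x = -1000: LHS = -(-1000)² - 3 = -1000003; -1000003 ≤ 0 — holds
x = 1000: LHS = -1000² - 3 = -1000003; -1000003 ≤ 0 — holds
Hence LHS − RHS is never positive, i.e. LHS ≤ RHS throughout, so the relation holds for every integer in [-1000, 1000].

Only (A) has a counterexample.

Answer: A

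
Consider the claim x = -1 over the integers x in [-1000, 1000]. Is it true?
The claim fails at x = 0:
x = 0: 0 = -1 — FAILS

Because a single integer refutes it, the statement is false.

Answer: False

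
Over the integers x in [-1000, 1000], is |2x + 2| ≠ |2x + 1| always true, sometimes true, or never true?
Track d = LHS − RHS over the integers in [-1000, 1000]. Equality would need d = 0, but d changes sign only between consecutive integers, jumping over 0:
x = -1: LHS = |2·(-1) + 2| = |0| = 0, RHS = |2·(-1) + 1| = |-1| = 1; 0 ≠ 1 — holds  (d = -1)
x = 0: LHS = |2·0 + 2| = |2| = 2, RHS = |2·0 + 1| = |1| = 1; 2 ≠ 1 — holds  (d = 1)
Away from these crossings d keeps a constant sign, and checking every integer in [-1000, 1000] confirms d ≠ 0 throughout. Hence the two sides are never equal, so the relation holds for every integer in [-1000, 1000].

No counterexample exists.

Answer: Always true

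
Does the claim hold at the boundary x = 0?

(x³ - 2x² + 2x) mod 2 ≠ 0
x = 0: LHS = (0³ - 2·0² + 2·0) mod 2 = 0 mod 2 = 0; 0 ≠ 0 — FAILS

The relation fails at x = 0, so x = 0 is a counterexample.

Answer: No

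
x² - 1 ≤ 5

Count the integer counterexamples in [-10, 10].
Counterexamples in [-10, 10]: {-10, -9, -8, -7, -6, -5, -4, -3, 3, 4, 5, 6, 7, 8, 9, 10}.

Counting them gives 16 values.

Answer: 16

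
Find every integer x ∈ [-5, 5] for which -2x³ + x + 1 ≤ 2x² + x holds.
Holds for: {1, 2, 3, 4, 5}
Fails for: {-5, -4, -3, -2, -1, 0}

Answer: {1, 2, 3, 4, 5}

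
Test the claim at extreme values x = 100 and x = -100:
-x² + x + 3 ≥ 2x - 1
x = 100: LHS = -100² + 100 + 3 = -9897, RHS = 2·100 - 1 = 199; -9897 ≥ 199 — FAILS
x = -100: LHS = -(-100)² + (-100) + 3 = -10097, RHS = 2·(-100) - 1 = -201; -10097 ≥ -201 — FAILS

Answer: No, fails for both x = 100 and x = -100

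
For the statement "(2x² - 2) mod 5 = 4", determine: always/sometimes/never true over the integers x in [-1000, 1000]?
For a polynomial with integer coefficients, its value mod 5 depends only on x mod 5, so it suffices to check one representative of each residue class, x = 0, 1, 2, 3, 4:
x = 0: LHS = (2·0² - 2) mod 5 = (-2) mod 5 = 3; 3 = 4 — FAILS
x = 1: LHS = (2·1² - 2) mod 5 = 0 mod 5 = 0; 0 = 4 — FAILS
x = 2: LHS = (2·2² - 2) mod 5 = 6 mod 5 = 1; 1 = 4 — FAILS
x = 3: LHS = (2·3² - 2) mod 5 = 16 mod 5 = 1; 1 = 4 — FAILS
x = 4: LHS = (2·4² - 2) mod 5 = 30 mod 5 = 0; 0 = 4 — FAILS
The relation fails in every residue class, so the claimed relation (=) fails for every integer in [-1000, 1000].

No integer in the range satisfies it.

Answer: Never true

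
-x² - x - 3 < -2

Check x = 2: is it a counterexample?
Substitute x = 2 into the relation:
x = 2: LHS = -2² - 2 - 3 = -9; -9 < -2 — holds

The relation holds at x = 2, so it is not a counterexample.

Answer: No, x = 2 is not a counterexample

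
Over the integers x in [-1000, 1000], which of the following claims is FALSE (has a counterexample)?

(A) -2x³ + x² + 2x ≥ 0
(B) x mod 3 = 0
(A) x = 2: LHS = -2·2³ + 2² + 2·2 = -8; -8 ≥ 0 — FAILS
(B) x = 1: LHS = 1 mod 3 = 1; 1 = 0 — FAILS

Answer: Both A and B are false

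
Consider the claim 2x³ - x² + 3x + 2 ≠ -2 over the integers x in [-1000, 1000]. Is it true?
Track d = LHS − RHS over the integers in [-1000, 1000]. Equality would need d = 0, but d changes sign only between consecutive integers, jumping over 0:
x = -1: LHS = 2·(-1)³ - (-1)² + 3·(-1) + 2 = -4; -4 ≠ -2 — holds  (d = -2)
x = 0: LHS = 2·0³ - 0² + 3·0 + 2 = 2; 2 ≠ -2 — holds  (d = 4)
Away from these crossings d keeps a constant sign, and checking every integer in [-1000, 1000] confirms d ≠ 0 throughout. Hence the two sides are never equal, so the relation holds for every integer in [-1000, 1000].

No counterexample exists.

Answer: True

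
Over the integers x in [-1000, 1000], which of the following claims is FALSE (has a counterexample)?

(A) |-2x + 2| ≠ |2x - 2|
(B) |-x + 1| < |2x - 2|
(A) x = 0: LHS = |-2·0 + 2| = |2| = 2, RHS = |2·0 - 2| = |-2| = 2; 2 ≠ 2 — FAILS
(B) x = 1: LHS = |-1 + 1| = |0| = 0, RHS = |2·1 - 2| = |0| = 0; 0 < 0 — FAILS

Answer: Both A and B are false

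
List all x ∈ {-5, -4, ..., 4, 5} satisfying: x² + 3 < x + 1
Over all integers in [-5, 5], LHS − RHS is smallest at x = 0, where it equals 2:
x = 0: LHS = 0² + 3 = 3, RHS = 0 + 1 = 1; 3 < 1 — FAILS
At the ends of the range:
x = -5: LHS = (-5)² + 3 = 28, RHS = (-5) + 1 = -4; 28 < -4 — FAILS
x = 5: LHS = 5² + 3 = 28, RHS = 5 + 1 = 6; 28 < 6 — FAILS
Hence LHS − RHS is never negative, i.e. LHS ≥ RHS throughout, so the claimed relation (<) fails for every integer in [-5, 5].

Answer: None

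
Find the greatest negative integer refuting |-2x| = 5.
Testing negative integers from -1 downward:
x = -1: LHS = |-2·(-1)| = |2| = 2; 2 = 5 — FAILS  ← closest negative counterexample to 0

Answer: x = -1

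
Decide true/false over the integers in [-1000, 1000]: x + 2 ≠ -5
The claim fails at x = -7:
x = -7: LHS = (-7) + 2 = -5; -5 ≠ -5 — FAILS

Because a single integer refutes it, the statement is false.

Answer: False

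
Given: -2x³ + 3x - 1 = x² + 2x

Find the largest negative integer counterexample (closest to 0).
Testing negative integers from -1 downward:
x = -1: LHS = -2·(-1)³ + 3·(-1) - 1 = -2, RHS = (-1)² + 2·(-1) = -1; -2 = -1 — FAILS  ← closest negative counterexample to 0

Answer: x = -1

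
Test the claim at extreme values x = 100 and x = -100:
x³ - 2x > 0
x = 100: LHS = 100³ - 2·100 = 999800; 999800 > 0 — holds
x = -100: LHS = (-100)³ - 2·(-100) = -999800; -999800 > 0 — FAILS

Answer: Partially: holds for x = 100, fails for x = -100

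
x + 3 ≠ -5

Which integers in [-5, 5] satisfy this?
Over all integers in [-5, 5], LHS − RHS is always positive; it is smallest at x = -5, where it equals 3:
x = -5: LHS = (-5) + 3 = -2; -2 ≠ -5 — holds
At the ends of the range:
x = 5: LHS = 5 + 3 = 8; 8 ≠ -5 — holds
Hence LHS − RHS is never 0, i.e. the two sides are never equal, so the relation holds for every integer in [-5, 5].

Answer: All integers in [-5, 5]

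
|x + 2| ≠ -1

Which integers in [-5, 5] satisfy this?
An absolute value is never negative, so the left side is ≥ 0 for every x, while the right side is -1. Tightest case in [-5, 5] is x = -2:
x = -2: LHS = |(-2) + 2| = |0| = 0; 0 ≠ -1 — holds
Hence LHS − RHS is never 0, i.e. the two sides are never equal, so the relation holds for every integer in [-5, 5].

Answer: All integers in [-5, 5]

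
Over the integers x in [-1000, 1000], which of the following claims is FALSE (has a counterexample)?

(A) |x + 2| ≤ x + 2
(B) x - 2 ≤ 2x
(A) x = -3: LHS = |(-3) + 2| = |-1| = 1, RHS = (-3) + 2 = -1; 1 ≤ -1 — FAILS
(B) x = -3: LHS = (-3) - 2 = -5, RHS = 2·(-3) = -6; -5 ≤ -6 — FAILS

Answer: Both A and B are false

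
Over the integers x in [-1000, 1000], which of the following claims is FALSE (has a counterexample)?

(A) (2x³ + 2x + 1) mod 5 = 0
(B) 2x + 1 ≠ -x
(A) x = 0: LHS = (2·0³ + 2·0 + 1) mod 5 = 1 mod 5 = 1; 1 = 0 — FAILS

(B) Track d = LHS − RHS over the integers in [-1000, 1000]. Equality would need d = 0, but d changes sign only between consecutive integers, jumping over 0:
x = -1: LHS = 2·(-1) + 1 = -1, RHS = -(-1) = 1; -1 ≠ 1 — holds  (d = -2)
x = 0: LHS = 2·0 + 1 = 1, RHS = -0 = 0; 1 ≠ 0 — holds  (d = 1)
Away from these crossings d keeps a constant sign, and checking every integer in [-1000, 1000] confirms d ≠ 0 throughout. Hence the two sides are never equal, so the relation holds for every integer in [-1000, 1000].

Only (A) has a counterexample.

Answer: A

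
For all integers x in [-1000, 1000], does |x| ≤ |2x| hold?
Over all integers in [-1000, 1000], LHS − RHS is largest at x = 0, where it equals 0:
x = 0: LHS = |0| = 0, RHS = |2·0| = |0| = 0; 0 ≤ 0 — holds
At the ends of the range:
x = -1000: LHS = |-1000| = 1000, RHS = |2·(-1000)| = |-2000| = 2000; 1000 ≤ 2000 — holds
x = 1000: LHS = |1000| = 1000, RHS = |2·1000| = |2000| = 2000; 1000 ≤ 2000 — holds
Hence LHS − RHS is never positive, i.e. LHS ≤ RHS throughout, so the relation holds for every integer in [-1000, 1000].

No counterexample exists.

Answer: True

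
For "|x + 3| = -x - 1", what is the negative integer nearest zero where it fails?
Testing negative integers from -1 downward:
x = -1: LHS = |(-1) + 3| = |2| = 2, RHS = -(-1) - 1 = 0; 2 = 0 — FAILS  ← closest negative counterexample to 0

Answer: x = -1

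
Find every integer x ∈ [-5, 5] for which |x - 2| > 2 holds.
Holds for: {-5, -4, -3, -2, -1, 5}
Fails for: {0, 1, 2, 3, 4}

Answer: {-5, -4, -3, -2, -1, 5}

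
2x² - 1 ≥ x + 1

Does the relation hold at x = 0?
x = 0: LHS = 2·0² - 1 = -1, RHS = 0 + 1 = 1; -1 ≥ 1 — FAILS

The relation fails at x = 0, so x = 0 is a counterexample.

Answer: No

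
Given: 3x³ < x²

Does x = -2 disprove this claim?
Substitute x = -2 into the relation:
x = -2: LHS = 3·(-2)³ = -24, RHS = (-2)² = 4; -24 < 4 — holds

The claim holds here, so x = -2 is not a counterexample. (A counterexample exists elsewhere, e.g. x = 0.)

Answer: No, x = -2 is not a counterexample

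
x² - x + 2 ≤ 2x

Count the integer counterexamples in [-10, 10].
Counterexamples in [-10, 10]: {-10, -9, -8, -7, -6, -5, -4, -3, -2, -1, 0, 3, 4, 5, 6, 7, 8, 9, 10}.

Counting them gives 19 values.

Answer: 19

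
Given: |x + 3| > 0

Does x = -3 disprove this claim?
Substitute x = -3 into the relation:
x = -3: LHS = |(-3) + 3| = |0| = 0; 0 > 0 — FAILS

Since the claim fails at x = -3, this value is a counterexample.

Answer: Yes, x = -3 is a counterexample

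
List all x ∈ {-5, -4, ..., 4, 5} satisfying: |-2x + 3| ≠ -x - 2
Over all integers in [-5, 5], LHS − RHS is always positive; it is smallest at x = 1, where it equals 4:
x = 1: LHS = |-2·1 + 3| = |1| = 1, RHS = -1 - 2 = -3; 1 ≠ -3 — holds
At the ends of the range:
x = -5: LHS = |-2·(-5) + 3| = |13| = 13, RHS = -(-5) - 2 = 3; 13 ≠ 3 — holds
x = 5: LHS = |-2·5 + 3| = |-7| = 7, RHS = -5 - 2 = -7; 7 ≠ -7 — holds
Hence LHS − RHS is never 0, i.e. the two sides are never equal, so the relation holds for every integer in [-5, 5].

Answer: All integers in [-5, 5]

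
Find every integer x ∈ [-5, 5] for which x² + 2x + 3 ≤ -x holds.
Over all integers in [-5, 5], LHS − RHS is smallest at x = -1, where it equals 1:
x = -1: LHS = (-1)² + 2·(-1) + 3 = 2, RHS = -(-1) = 1; 2 ≤ 1 — FAILS
At the ends of the range:
x = -5: LHS = (-5)² + 2·(-5) + 3 = 18, RHS = -(-5) = 5; 18 ≤ 5 — FAILS
x = 5: LHS = 5² + 2·5 + 3 = 38; 38 ≤ -5 — FAILS
Hence LHS − RHS is never zero or negative, i.e. LHS > RHS throughout, so the claimed relation (≤) fails for every integer in [-5, 5].

Answer: None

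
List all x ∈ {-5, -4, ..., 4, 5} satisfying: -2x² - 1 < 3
Over all integers in [-5, 5], LHS − RHS is largest at x = 0, where it equals -4:
x = 0: LHS = -2·0² - 1 = -1; -1 < 3 — holds
At the ends of the range:
x = -5: LHS = -2·(-5)² - 1 = -51; -51 < 3 — holds
x = 5: LHS = -2·5² - 1 = -51; -51 < 3 — holds
Hence LHS − RHS is never zero or positive, i.e. LHS < RHS throughout, so the relation holds for every integer in [-5, 5].

Answer: All integers in [-5, 5]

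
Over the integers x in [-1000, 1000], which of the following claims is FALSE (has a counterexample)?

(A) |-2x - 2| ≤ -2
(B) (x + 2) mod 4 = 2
(A) x = 0: LHS = |-2·0 - 2| = |-2| = 2; 2 ≤ -2 — FAILS
(B) x = 1: LHS = (1 + 2) mod 4 = 3 mod 4 = 3; 3 = 2 — FAILS

Answer: Both A and B are false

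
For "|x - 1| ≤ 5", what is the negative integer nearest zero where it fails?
Testing negative integers from -1 downward:
x = -1: LHS = |(-1) - 1| = |-2| = 2; 2 ≤ 5 — holds
x = -2: LHS = |(-2) - 1| = |-3| = 3; 3 ≤ 5 — holds
x = -3: LHS = |(-3) - 1| = |-4| = 4; 4 ≤ 5 — holds
x = -4: LHS = |(-4) - 1| = |-5| = 5; 5 ≤ 5 — holds
x = -5: LHS = |(-5) - 1| = |-6| = 6; 6 ≤ 5 — FAILS  ← closest negative counterexample to 0

Answer: x = -5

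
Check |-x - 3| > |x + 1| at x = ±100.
x = 100: LHS = |-100 - 3| = |-103| = 103, RHS = |100 + 1| = |101| = 101; 103 > 101 — holds
x = -100: LHS = |-(-100) - 3| = |97| = 97, RHS = |(-100) + 1| = |-99| = 99; 97 > 99 — FAILS

Answer: Partially: holds for x = 100, fails for x = -100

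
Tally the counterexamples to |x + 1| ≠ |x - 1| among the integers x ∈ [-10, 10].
Counterexamples in [-10, 10]: {0}.

Counting them gives 1 values.

Answer: 1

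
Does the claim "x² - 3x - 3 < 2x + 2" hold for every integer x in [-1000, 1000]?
The claim fails at x = -1:
x = -1: LHS = (-1)² - 3·(-1) - 3 = 1, RHS = 2·(-1) + 2 = 0; 1 < 0 — FAILS

Because a single integer refutes it, the statement is false.

Answer: False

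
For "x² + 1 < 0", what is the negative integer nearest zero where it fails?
Testing negative integers from -1 downward:
x = -1: LHS = (-1)² + 1 = 2; 2 < 0 — FAILS  ← closest negative counterexample to 0

Answer: x = -1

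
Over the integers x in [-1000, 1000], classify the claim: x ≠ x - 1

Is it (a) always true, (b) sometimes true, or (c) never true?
Over all integers in [-1000, 1000], LHS − RHS is always positive; it is smallest at x = 0, where it equals 1:
x = 0: RHS = 0 - 1 = -1; 0 ≠ -1 — holds
At the ends of the range:
x = -1000: RHS = (-1000) - 1 = -1001; -1000 ≠ -1001 — holds
x = 1000: RHS = 1000 - 1 = 999; 1000 ≠ 999 — holds
Hence LHS − RHS is never 0, i.e. the two sides are never equal, so the relation holds for every integer in [-1000, 1000].

No counterexample exists.

Answer: Always true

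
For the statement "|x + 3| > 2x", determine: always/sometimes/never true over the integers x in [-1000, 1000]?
Holds at x = 0: LHS = |0 + 3| = |3| = 3, RHS = 2·0 = 0; 3 > 0 — holds
Fails at x = 3: LHS = |3 + 3| = |6| = 6, RHS = 2·3 = 6; 6 > 6 — FAILS
It is satisfied by some integers in the range but not all.

Answer: Sometimes true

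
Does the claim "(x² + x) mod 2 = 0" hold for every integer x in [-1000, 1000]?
For a polynomial with integer coefficients, its value mod 2 depends only on x mod 2, so it suffices to check one representative of each residue class, x = 0, 1:
x = 0: LHS = (0² + 0) mod 2 = 0 mod 2 = 0; 0 = 0 — holds
x = 1: LHS = (1² + 1) mod 2 = 2 mod 2 = 0; 0 = 0 — holds
The relation holds in every residue class, so the relation holds for every integer in [-1000, 1000].

No counterexample exists.

Answer: True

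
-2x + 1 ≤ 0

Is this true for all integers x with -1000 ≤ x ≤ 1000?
The claim fails at x = 0:
x = 0: LHS = -2·0 + 1 = 1; 1 ≤ 0 — FAILS

Because a single integer refutes it, the statement is false.

Answer: False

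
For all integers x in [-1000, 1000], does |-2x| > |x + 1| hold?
The claim fails at x = 0:
x = 0: LHS = |-2·0| = |0| = 0, RHS = |0 + 1| = |1| = 1; 0 > 1 — FAILS

Because a single integer refutes it, the statement is false.

Answer: False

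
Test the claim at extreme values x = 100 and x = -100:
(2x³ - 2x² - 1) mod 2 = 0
x = 100: LHS = (2·100³ - 2·100² - 1) mod 2 = 1979999 mod 2 = 1; 1 = 0 — FAILS
x = -100: LHS = (2·(-100)³ - 2·(-100)² - 1) mod 2 = (-2020001) mod 2 = 1; 1 = 0 — FAILS

Answer: No, fails for both x = 100 and x = -100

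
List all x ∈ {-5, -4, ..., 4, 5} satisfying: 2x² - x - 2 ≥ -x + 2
Holds for: {-5, -4, -3, -2, 2, 3, 4, 5}
Fails for: {-1, 0, 1}

Answer: {-5, -4, -3, -2, 2, 3, 4, 5}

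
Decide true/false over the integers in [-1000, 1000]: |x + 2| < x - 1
The claim fails at x = 0:
x = 0: LHS = |0 + 2| = |2| = 2, RHS = 0 - 1 = -1; 2 < -1 — FAILS

Because a single integer refutes it, the statement is false.

Answer: False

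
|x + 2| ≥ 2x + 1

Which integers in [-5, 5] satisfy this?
Holds for: {-5, -4, -3, -2, -1, 0, 1}
Fails for: {2, 3, 4, 5}

Answer: {-5, -4, -3, -2, -1, 0, 1}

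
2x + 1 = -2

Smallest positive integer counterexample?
Testing positive integers:
x = 1: LHS = 2·1 + 1 = 3; 3 = -2 — FAILS  ← smallest positive counterexample

Answer: x = 1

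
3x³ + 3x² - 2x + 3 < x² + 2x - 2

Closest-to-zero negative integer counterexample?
Testing negative integers from -1 downward:
x = -1: LHS = 3·(-1)³ + 3·(-1)² - 2·(-1) + 3 = 5, RHS = (-1)² + 2·(-1) - 2 = -3; 5 < -3 — FAILS  ← closest negative counterexample to 0

Answer: x = -1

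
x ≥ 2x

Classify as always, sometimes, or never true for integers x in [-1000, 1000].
Holds at x = 0: RHS = 2·0 = 0; 0 ≥ 0 — holds
Fails at x = 1: RHS = 2·1 = 2; 1 ≥ 2 — FAILS
It is satisfied by some integers in the range but not all.

Answer: Sometimes true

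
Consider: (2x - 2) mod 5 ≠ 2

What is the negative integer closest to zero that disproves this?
Testing negative integers from -1 downward:
x = -1: LHS = (2·(-1) - 2) mod 5 = (-4) mod 5 = 1; 1 ≠ 2 — holds
x = -2: LHS = (2·(-2) - 2) mod 5 = (-6) mod 5 = 4; 4 ≠ 2 — holds
x = -3: LHS = (2·(-3) - 2) mod 5 = (-8) mod 5 = 2; 2 ≠ 2 — FAILS  ← closest negative counterexample to 0

Answer: x = -3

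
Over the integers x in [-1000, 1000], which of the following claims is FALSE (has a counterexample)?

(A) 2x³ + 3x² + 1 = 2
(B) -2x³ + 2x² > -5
(A) x = 0: LHS = 2·0³ + 3·0² + 1 = 1; 1 = 2 — FAILS
(B) x = 2: LHS = -2·2³ + 2·2² = -8; -8 > -5 — FAILS

Answer: Both A and B are false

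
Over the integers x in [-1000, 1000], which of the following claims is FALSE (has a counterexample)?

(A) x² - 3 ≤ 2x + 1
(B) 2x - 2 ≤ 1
(A) x = -2: LHS = (-2)² - 3 = 1, RHS = 2·(-2) + 1 = -3; 1 ≤ -3 — FAILS
(B) x = 2: LHS = 2·2 - 2 = 2; 2 ≤ 1 — FAILS

Answer: Both A and B are false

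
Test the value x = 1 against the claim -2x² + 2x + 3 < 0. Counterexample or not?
Substitute x = 1 into the relation:
x = 1: LHS = -2·1² + 2·1 + 3 = 3; 3 < 0 — FAILS

Since the claim fails at x = 1, this value is a counterexample.

Answer: Yes, x = 1 is a counterexample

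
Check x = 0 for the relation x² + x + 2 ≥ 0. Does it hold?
x = 0: LHS = 0² + 0 + 2 = 2; 2 ≥ 0 — holds

The relation is satisfied at x = 0.

Answer: Yes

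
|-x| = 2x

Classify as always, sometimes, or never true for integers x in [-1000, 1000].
Holds at x = 0: LHS = |-0| = |0| = 0, RHS = 2·0 = 0; 0 = 0 — holds
Fails at x = 1: LHS = |-1| = 1, RHS = 2·1 = 2; 1 = 2 — FAILS
It is satisfied by some integers in the range but not all.

Answer: Sometimes true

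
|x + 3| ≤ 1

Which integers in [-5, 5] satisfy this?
Holds for: {-4, -3, -2}
Fails for: {-5, -1, 0, 1, 2, 3, 4, 5}

Answer: {-4, -3, -2}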